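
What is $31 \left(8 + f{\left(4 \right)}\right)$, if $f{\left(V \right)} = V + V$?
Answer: $496$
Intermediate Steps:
$f{\left(V \right)} = 2 V$
$31 \left(8 + f{\left(4 \right)}\right) = 31 \left(8 + 2 \cdot 4\right) = 31 \left(8 + 8\right) = 31 \cdot 16 = 496$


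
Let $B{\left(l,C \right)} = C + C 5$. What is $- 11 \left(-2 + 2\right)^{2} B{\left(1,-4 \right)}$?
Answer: $0$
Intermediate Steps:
$B{\left(l,C \right)} = 6 C$ ($B{\left(l,C \right)} = C + 5 C = 6 C$)
$- 11 \left(-2 + 2\right)^{2} B{\left(1,-4 \right)} = - 11 \left(-2 + 2\right)^{2} \cdot 6 \left(-4\right) = - 11 \cdot 0^{2} \left(-24\right) = \left(-11\right) 0 \left(-24\right) = 0 \left(-24\right) = 0$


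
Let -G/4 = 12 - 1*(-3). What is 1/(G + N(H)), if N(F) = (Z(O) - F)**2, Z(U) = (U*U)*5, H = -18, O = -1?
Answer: 1/469 ≈ 0.0021322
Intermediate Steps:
Z(U) = 5*U**2 (Z(U) = U**2*5 = 5*U**2)
G = -60 (G = -4*(12 - 1*(-3)) = -4*(12 + 3) = -4*15 = -60)
N(F) = (5 - F)**2 (N(F) = (5*(-1)**2 - F)**2 = (5*1 - F)**2 = (5 - F)**2)
1/(G + N(H)) = 1/(-60 + (-5 - 18)**2) = 1/(-60 + (-23)**2) = 1/(-60 + 529) = 1/469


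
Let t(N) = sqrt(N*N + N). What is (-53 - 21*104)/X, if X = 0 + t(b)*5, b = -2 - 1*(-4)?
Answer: -2237*sqrt(6)/30 ≈ -182.65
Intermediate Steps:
b = 2 (b = -2 + 4 = 2)
t(N) = sqrt(N + N**2) (t(N) = sqrt(N**2 + N) = sqrt(N + N**2))
X = 5*sqrt(6) (X = 0 + sqrt(2*(1 + 2))*5 = 0 + sqrt(2*3)*5 = 0 + sqrt(6)*5 = 0 + 5*sqrt(6) = 5*sqrt(6) ≈ 12.247)
(-53 - 21*104)/X = (-53 - 21*104)/((5*sqrt(6))) = (-53 - 2184)*(sqrt(6)/30) = -2237*sqrt(6)/30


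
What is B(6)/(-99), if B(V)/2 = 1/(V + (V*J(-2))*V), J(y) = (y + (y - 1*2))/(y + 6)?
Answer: 1/2376 ≈ 0.00042088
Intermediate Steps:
J(y) = (-2 + 2*y)/(6 + y) (J(y) = (y + (y - 2))/(6 + y) = (y + (-2 + y))/(6 + y) = (-2 + 2*y)/(6 + y))
B(V) = 2/(V - 3*V²/2) (B(V) = 2/(V + (V*(2*(-1 - 2)/(6 - 2)))*V) = 2/(V + (V*(2*(-3)/4))*V) = 2/(V + (V*(2*(¼)*(-3)))*V) = 2/(V + (V*(-3/2))*V) = 2/(V + (-3*V/2)*V) = 2/(V - 3*V²/2))
B(6)/(-99) = (-4/(6*(-2 + 3*6)))/(-99) = -(-4)/(99*6*(-2 + 18)) = -(-4)/(99*6*16) = -1/99*(-1/24) = 1/2376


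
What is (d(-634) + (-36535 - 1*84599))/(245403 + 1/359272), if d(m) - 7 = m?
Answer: -43745317992/88166426617 ≈ -0.49617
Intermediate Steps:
d(m) = 7 + m
(d(-634) + (-36535 - 1*84599))/(245403 + 1/359272) = ((7 - 634) + (-36535 - 1*84599))/(245403 + 1/359272) = (-627 + (-36535 - 84599))/(245403 + 1/359272) = (-627 - 121134)/(88166426617/359272) = -121761*359272/88166426617 = -43745317992/88166426617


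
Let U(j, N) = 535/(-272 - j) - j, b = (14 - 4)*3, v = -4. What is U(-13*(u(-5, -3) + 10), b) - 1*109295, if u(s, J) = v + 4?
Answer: -15501965/142 ≈ -1.0917e+5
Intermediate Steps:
b = 30 (b = 10*3 = 30)
u(s, J) = 0 (u(s, J) = -4 + 4 = 0)
U(j, N) = -j + 535/(-272 - j)
U(-13*(u(-5, -3) + 10), b) - 1*109295 = (-535 - (-13*(0 + 10))² - (-3536)*(0 + 10))/(272 - 13*(0 + 10)) - 1*109295 = (-535 - (-13*10)² - (-3536)*10)/(272 - 13*10) - 109295 = (-535 - 1*(-130)² - 272*(-130))/(272 - 130) - 109295 = (-535 - 1*16900 + 35360)/142 - 109295 = (-535 - 16900 + 35360)/142 - 109295 = (1/142)*17925 - 109295 = 17925/142 - 109295 = -15501965/142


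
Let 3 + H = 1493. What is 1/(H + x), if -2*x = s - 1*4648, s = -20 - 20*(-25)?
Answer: 1/3574 ≈ 0.00027980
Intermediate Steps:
s = 480 (s = -20 + 500 = 480)
H = 1490 (H = -3 + 1493 = 1490)
x = 2084 (x = -(480 - 1*4648)/2 = -(480 - 4648)/2 = -½*(-4168) = 2084)
1/(H + x) = 1/(1490 + 2084) = 1/3574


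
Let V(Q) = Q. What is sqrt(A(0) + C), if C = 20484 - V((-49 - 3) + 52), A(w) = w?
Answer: 6*sqrt(569) ≈ 143.12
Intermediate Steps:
C = 20484 (C = 20484 - ((-49 - 3) + 52) = 20484 - (-52 + 52) = 20484 - 1*0 = 20484 + 0 = 20484)
sqrt(A(0) + C) = sqrt(0 + 20484) = sqrt(20484) = 6*sqrt(569)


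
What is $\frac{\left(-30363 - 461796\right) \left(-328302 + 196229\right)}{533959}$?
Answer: $\frac{65000915607}{533959} \approx 1.2173 \cdot 10^{5}$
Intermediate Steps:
$\frac{\left(-30363 - 461796\right) \left(-328302 + 196229\right)}{533959} = \left(-492159\right) \left(-132073\right) \frac{1}{533959} = 65000915607 \cdot \frac{1}{533959} = \frac{65000915607}{533959}$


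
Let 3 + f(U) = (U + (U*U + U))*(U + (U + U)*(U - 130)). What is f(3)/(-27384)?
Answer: 949/2282 ≈ 0.41586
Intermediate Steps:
f(U) = -3 + (U + 2*U*(-130 + U))*(U² + 2*U) (f(U) = -3 + (U + (U*U + U))*(U + (U + U)*(U - 130)) = -3 + (U + (U² + U))*(U + (2*U)*(-130 + U)) = -3 + (U + (U + U²))*(U + 2*U*(-130 + U)) = -3 + (U² + 2*U)*(U + 2*U*(-130 + U)) = -3 + (U + 2*U*(-130 + U))*(U² + 2*U))
f(3)/(-27384) = (-3 - 518*3² - 255*3³ + 2*3⁴)/(-27384) = (-3 - 518*9 - 255*27 + 2*81)*(-1/27384) = (-3 - 4662 - 6885 + 162)*(-1/27384) = -11388*(-1/27384) = 949/2282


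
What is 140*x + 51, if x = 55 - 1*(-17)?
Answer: 10131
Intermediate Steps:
x = 72 (x = 55 + 17 = 72)
140*x + 51 = 140*72 + 51 = 10080 + 51 = 10131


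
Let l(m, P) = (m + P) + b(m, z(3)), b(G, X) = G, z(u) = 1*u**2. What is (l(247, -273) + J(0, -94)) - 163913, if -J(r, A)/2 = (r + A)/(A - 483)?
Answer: -94450472/577 ≈ -1.6369e+5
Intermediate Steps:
z(u) = u**2
J(r, A) = -2*(A + r)/(-483 + A) (J(r, A) = -2*(r + A)/(A - 483) = -2*(A + r)/(-483 + A))
l(m, P) = P + 2*m (l(m, P) = (m + P) + m = (P + m) + m = P + 2*m)
(l(247, -273) + J(0, -94)) - 163913 = ((-273 + 2*247) + 2*(-1*(-94) - 1*0)/(-483 - 94)) - 163913 = ((-273 + 494) + 2*(94 + 0)/(-577)) - 163913 = (221 + 2*(-1/577)*94) - 163913 = (221 - 188/577) - 163913 = 127329/577 - 163913 = -94450472/577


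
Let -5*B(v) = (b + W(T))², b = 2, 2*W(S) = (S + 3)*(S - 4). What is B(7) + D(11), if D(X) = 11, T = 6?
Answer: -66/5 ≈ -13.200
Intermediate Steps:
W(S) = (-4 + S)*(3 + S)/2 (W(S) = ((S + 3)*(S - 4))/2 = ((3 + S)*(-4 + S))/2 = ((-4 + S)*(3 + S))/2 = (-4 + S)*(3 + S)/2)
B(v) = -121/5 (B(v) = -(2 + (-6 + (½)*6² - ½*6))²/5 = -(2 + (-6 + (½)*36 - 3))²/5 = -(2 + (-6 + 18 - 3))²/5 = -(2 + 9)²/5 = -⅕*11² = -⅕*121 = -121/5)
B(7) + D(11) = -121/5 + 11 = -66/5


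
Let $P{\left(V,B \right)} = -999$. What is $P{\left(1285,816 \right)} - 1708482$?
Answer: $-1709481$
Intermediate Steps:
$P{\left(1285,816 \right)} - 1708482 = -999 - 1708482 = -1709481$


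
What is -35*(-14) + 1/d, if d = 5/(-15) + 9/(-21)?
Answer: 7819/16 ≈ 488.69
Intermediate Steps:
d = -16/21 (d = 5*(-1/15) + 9*(-1/21) = -1/3 - 3/7 = -16/21 ≈ -0.76190)
-35*(-14) + 1/d = -35*(-14) + 1/(-16/21) = 490 - 21/16 = 7819/16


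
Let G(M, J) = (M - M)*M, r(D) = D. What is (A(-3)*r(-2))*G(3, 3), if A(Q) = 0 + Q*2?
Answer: 0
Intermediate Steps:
G(M, J) = 0 (G(M, J) = 0*M = 0)
A(Q) = 2*Q (A(Q) = 0 + 2*Q = 2*Q)
(A(-3)*r(-2))*G(3, 3) = ((2*(-3))*(-2))*0 = -6*(-2)*0 = 12*0 = 0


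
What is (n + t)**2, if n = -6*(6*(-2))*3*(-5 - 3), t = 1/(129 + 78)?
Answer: 127945713025/42849 ≈ 2.9860e+6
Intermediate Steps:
t = 1/207 ≈ 0.0048309
n = -1728 (n = -6*(-12*3)*(-8) = -(-216)*(-8) = -6*288 = -1728)
(n + t)**2 = (-1728 + 1/207)**2 = (-357695/207)**2 = 127945713025/42849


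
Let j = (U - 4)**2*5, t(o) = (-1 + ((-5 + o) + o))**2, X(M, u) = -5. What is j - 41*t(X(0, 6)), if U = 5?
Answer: -10491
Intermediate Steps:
t(o) = (-6 + 2*o)**2 (t(o) = (-1 + (-5 + 2*o))**2 = (-6 + 2*o)**2)
j = 5 (j = (5 - 4)**2*5 = 1**2*5 = 1*5 = 5)
j - 41*t(X(0, 6)) = 5 - 164*(-3 - 5)**2 = 5 - 164*(-8)**2 = 5 - 164*64 = 5 - 41*256 = 5 - 10496 = -10491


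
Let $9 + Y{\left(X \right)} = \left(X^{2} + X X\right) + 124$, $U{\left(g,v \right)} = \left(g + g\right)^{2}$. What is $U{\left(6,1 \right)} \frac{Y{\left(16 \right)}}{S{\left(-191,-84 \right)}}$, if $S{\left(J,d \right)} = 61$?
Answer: $\frac{90288}{61} \approx 1480.1$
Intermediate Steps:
$U{\left(g,v \right)} = 4 g^{2}$ ($U{\left(g,v \right)} = \left(2 g\right)^{2} = 4 g^{2}$)
$Y{\left(X \right)} = 115 + 2 X^{2}$ ($Y{\left(X \right)} = -9 + \left(\left(X^{2} + X X\right) + 124\right) = -9 + \left(\left(X^{2} + X^{2}\right) + 124\right) = -9 + \left(2 X^{2} + 124\right) = -9 + \left(124 + 2 X^{2}\right) = 115 + 2 X^{2}$)
$U{\left(6,1 \right)} \frac{Y{\left(16 \right)}}{S{\left(-191,-84 \right)}} = 4 \cdot 6^{2} \frac{115 + 2 \cdot 16^{2}}{61} = 4 \cdot 36 \left(115 + 2 \cdot 256\right) \frac{1}{61} = 144 \left(115 + 512\right) \frac{1}{61} = 144 \cdot 627 \cdot \frac{1}{61} = 144 \cdot \frac{627}{61} = \frac{90288}{61}$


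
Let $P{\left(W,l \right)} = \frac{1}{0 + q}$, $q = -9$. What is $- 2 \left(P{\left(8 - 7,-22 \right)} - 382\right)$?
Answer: $\frac{6878}{9} \approx 764.22$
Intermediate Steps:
$P{\left(W,l \right)} = - \frac{1}{9}$ ($P{\left(W,l \right)} = \frac{1}{0 - 9} = \frac{1}{-9} = - \frac{1}{9}$)
$- 2 \left(P{\left(8 - 7,-22 \right)} - 382\right) = - 2 \left(- \frac{1}{9} - 382\right) = \left(-2\right) \left(- \frac{3439}{9}\right) = \frac{6878}{9}$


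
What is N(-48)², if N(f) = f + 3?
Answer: 2025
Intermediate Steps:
N(f) = 3 + f
N(-48)² = (3 - 48)² = (-45)² = 2025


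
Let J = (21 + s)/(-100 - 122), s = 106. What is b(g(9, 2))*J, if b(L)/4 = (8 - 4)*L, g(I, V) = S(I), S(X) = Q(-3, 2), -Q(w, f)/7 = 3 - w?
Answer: 14224/37 ≈ 384.43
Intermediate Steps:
Q(w, f) = -21 + 7*w (Q(w, f) = -7*(3 - w) = -21 + 7*w)
S(X) = -42 (S(X) = -21 + 7*(-3) = -21 - 21 = -42)
g(I, V) = -42
b(L) = 16*L (b(L) = 4*((8 - 4)*L) = 4*(4*L) = 16*L)
J = -127/222 (J = (21 + 106)/(-100 - 122) = 127/(-222) = 127*(-1/222) = -127/222 ≈ -0.57207)
b(g(9, 2))*J = (16*(-42))*(-127/222) = -672*(-127/222) = 14224/37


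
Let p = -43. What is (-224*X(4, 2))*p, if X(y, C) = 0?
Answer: 0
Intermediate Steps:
(-224*X(4, 2))*p = -224*0*(-43) = -32*0*(-43) = 0*(-43) = 0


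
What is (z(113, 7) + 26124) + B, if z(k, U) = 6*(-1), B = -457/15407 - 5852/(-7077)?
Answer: 406838844511/15576477 ≈ 26119.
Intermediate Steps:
B = 12418225/15576477 (B = -457*1/15407 - 5852*(-1/7077) = -457/15407 + 836/1011 = 12418225/15576477 ≈ 0.79724)
z(k, U) = -6
(z(113, 7) + 26124) + B = (-6 + 26124) + 12418225/15576477 = 26118 + 12418225/15576477 = 406838844511/15576477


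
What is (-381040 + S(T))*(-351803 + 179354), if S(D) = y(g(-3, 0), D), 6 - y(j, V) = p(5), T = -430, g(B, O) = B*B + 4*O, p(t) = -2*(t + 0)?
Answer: 65707207776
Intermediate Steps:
p(t) = -2*t
g(B, O) = B² + 4*O
y(j, V) = 16 (y(j, V) = 6 - (-2)*5 = 6 - 1*(-10) = 6 + 10 = 16)
S(D) = 16
(-381040 + S(T))*(-351803 + 179354) = (-381040 + 16)*(-351803 + 179354) = -381024*(-172449) = 65707207776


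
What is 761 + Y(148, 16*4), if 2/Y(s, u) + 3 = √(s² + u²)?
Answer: 19779157/25991 + 40*√65/25991 ≈ 761.01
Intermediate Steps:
Y(s, u) = 2/(-3 + √(s² + u²))
761 + Y(148, 16*4) = 761 + 2/(-3 + √(148² + (16*4)²)) = 761 + 2/(-3 + √(21904 + 64²)) = 761 + 2/(-3 + √(21904 + 4096)) = 761 + 2/(-3 + √26000) = 761 + 2/(-3 + 20*√65)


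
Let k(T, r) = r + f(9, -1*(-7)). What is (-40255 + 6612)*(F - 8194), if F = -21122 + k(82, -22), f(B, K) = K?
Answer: 986782833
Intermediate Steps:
k(T, r) = 7 + r (k(T, r) = r - 1*(-7) = r + 7 = 7 + r)
F = -21137 (F = -21122 + (7 - 22) = -21122 - 15 = -21137)
(-40255 + 6612)*(F - 8194) = (-40255 + 6612)*(-21137 - 8194) = -33643*(-29331) = 986782833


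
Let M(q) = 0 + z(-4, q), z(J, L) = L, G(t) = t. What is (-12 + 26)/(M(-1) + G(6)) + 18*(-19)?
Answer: -1696/5 ≈ -339.20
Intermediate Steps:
M(q) = q (M(q) = 0 + q = q)
(-12 + 26)/(M(-1) + G(6)) + 18*(-19) = (-12 + 26)/(-1 + 6) + 18*(-19) = 14/5 - 342 = -1696/5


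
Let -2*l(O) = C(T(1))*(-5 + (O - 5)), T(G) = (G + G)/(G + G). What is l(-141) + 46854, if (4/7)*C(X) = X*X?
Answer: 375889/8 ≈ 46986.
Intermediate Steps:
T(G) = 1 (T(G) = (2*G)/((2*G)) = (2*G)*(1/(2*G)) = 1)
C(X) = 7*X²/4 (C(X) = 7*(X*X)/4 = 7*X²/4)
l(O) = 35/4 - 7*O/8 (l(O) = -(7/4)*1²*(-5 + (O - 5))/2 = -(7/4)*1*(-5 + (-5 + O))/2 = -7*(-10 + O)/8 = -(-35/2 + 7*O/4)/2 = 35/4 - 7*O/8)
l(-141) + 46854 = (35/4 - 7/8*(-141)) + 46854 = (35/4 + 987/8) + 46854 = 1057/8 + 46854 = 375889/8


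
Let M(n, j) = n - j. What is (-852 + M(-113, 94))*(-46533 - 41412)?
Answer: 93133755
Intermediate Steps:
(-852 + M(-113, 94))*(-46533 - 41412) = (-852 + (-113 - 1*94))*(-46533 - 41412) = (-852 + (-113 - 94))*(-87945) = (-852 - 207)*(-87945) = -1059*(-87945) = 93133755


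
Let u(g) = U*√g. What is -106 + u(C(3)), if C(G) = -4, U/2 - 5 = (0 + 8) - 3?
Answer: -106 + 40*I ≈ -106.0 + 40.0*I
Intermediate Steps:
U = 20 (U = 10 + 2*((0 + 8) - 3) = 10 + 2*(8 - 3) = 10 + 2*5 = 10 + 10 = 20)
u(g) = 20*√g
-106 + u(C(3)) = -106 + 20*√(-4) = -106 + 20*(2*I) = -106 + 40*I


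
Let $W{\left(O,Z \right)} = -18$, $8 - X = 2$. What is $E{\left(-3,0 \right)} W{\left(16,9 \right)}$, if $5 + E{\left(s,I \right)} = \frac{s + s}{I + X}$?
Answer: $108$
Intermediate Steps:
$X = 6$ ($X = 8 - 2 = 6$)
$E{\left(s,I \right)} = -5 + \frac{2 s}{6 + I}$ ($E{\left(s,I \right)} = -5 + \frac{s + s}{I + 6} = -5 + \frac{2 s}{6 + I}$)
$E{\left(-3,0 \right)} W{\left(16,9 \right)} = \frac{-30 - 0 + 2 \left(-3\right)}{6 + 0} \left(-18\right) = \frac{-30 + 0 - 6}{6} \left(-18\right) = \frac{1}{6} \left(-36\right) \left(-18\right) = \left(-6\right) \left(-18\right) = 108$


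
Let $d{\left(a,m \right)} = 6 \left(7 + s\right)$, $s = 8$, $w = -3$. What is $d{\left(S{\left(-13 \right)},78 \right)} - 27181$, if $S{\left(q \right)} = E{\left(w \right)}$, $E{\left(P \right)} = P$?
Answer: $-27091$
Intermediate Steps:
$S{\left(q \right)} = -3$
$d{\left(a,m \right)} = 90$ ($d{\left(a,m \right)} = 6 \left(7 + 8\right) = 6 \cdot 15 = 90$)
$d{\left(S{\left(-13 \right)},78 \right)} - 27181 = 90 - 27181 = -27091$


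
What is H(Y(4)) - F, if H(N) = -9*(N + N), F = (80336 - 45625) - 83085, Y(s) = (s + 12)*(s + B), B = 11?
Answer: 44054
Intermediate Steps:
Y(s) = (11 + s)*(12 + s) (Y(s) = (s + 12)*(s + 11) = (12 + s)*(11 + s) = (11 + s)*(12 + s))
F = -48374 (F = 34711 - 83085 = -48374)
H(N) = -18*N
H(Y(4)) - F = -18*(132 + 4**2 + 23*4) - 1*(-48374) = -18*(132 + 16 + 92) + 48374 = -18*240 + 48374 = -4320 + 48374 = 44054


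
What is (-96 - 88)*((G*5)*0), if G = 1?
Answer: 0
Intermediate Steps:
(-96 - 88)*((G*5)*0) = (-96 - 88)*((1*5)*0) = -920*0 = -184*0 = 0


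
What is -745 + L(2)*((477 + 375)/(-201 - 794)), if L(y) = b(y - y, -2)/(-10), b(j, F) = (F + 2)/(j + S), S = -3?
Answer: -745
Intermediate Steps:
b(j, F) = (2 + F)/(-3 + j) (b(j, F) = (F + 2)/(j - 3) = (2 + F)/(-3 + j))
L(y) = 0 (L(y) = ((2 - 2)/(-3 + (y - y)))/(-10) = (0/(-3 + 0))*(-⅒) = (0/(-3))*(-⅒) = -⅓*0*(-⅒) = 0*(-⅒) = 0)
-745 + L(2)*((477 + 375)/(-201 - 794)) = -745 + 0*((477 + 375)/(-201 - 794)) = -745 + 0*(852/(-995)) = -745 + 0*(852*(-1/995)) = -745 + 0*(-852/995) = -745 + 0 = -745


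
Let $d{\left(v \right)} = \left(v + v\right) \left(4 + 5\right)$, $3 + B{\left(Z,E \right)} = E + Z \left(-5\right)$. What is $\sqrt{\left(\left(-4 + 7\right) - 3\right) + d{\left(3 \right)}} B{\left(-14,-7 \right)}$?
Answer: $180 \sqrt{6} \approx 440.91$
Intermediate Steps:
$B{\left(Z,E \right)} = -3 + E - 5 Z$ ($B{\left(Z,E \right)} = -3 + \left(E + Z \left(-5\right)\right) = -3 + \left(E - 5 Z\right) = -3 + E - 5 Z$)
$d{\left(v \right)} = 18 v$ ($d{\left(v \right)} = 2 v 9 = 18 v$)
$\sqrt{\left(\left(-4 + 7\right) - 3\right) + d{\left(3 \right)}} B{\left(-14,-7 \right)} = \sqrt{\left(\left(-4 + 7\right) - 3\right) + 18 \cdot 3} \left(-3 - 7 - -70\right) = \sqrt{\left(3 - 3\right) + 54} \left(-3 - 7 + 70\right) = \sqrt{0 + 54} \cdot 60 = \sqrt{54} \cdot 60 = 3 \sqrt{6} \cdot 60 = 180 \sqrt{6}$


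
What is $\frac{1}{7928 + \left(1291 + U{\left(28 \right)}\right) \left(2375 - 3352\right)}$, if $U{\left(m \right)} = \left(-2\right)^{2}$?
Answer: $- \frac{1}{1257287} \approx -7.9536 \cdot 10^{-7}$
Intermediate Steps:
$U{\left(m \right)} = 4$
$\frac{1}{7928 + \left(1291 + U{\left(28 \right)}\right) \left(2375 - 3352\right)} = \frac{1}{7928 + \left(1291 + 4\right) \left(2375 - 3352\right)} = \frac{1}{7928 + 1295 \left(-977\right)} = \frac{1}{7928 - 1265215} = \frac{1}{-1257287} = - \frac{1}{1257287}$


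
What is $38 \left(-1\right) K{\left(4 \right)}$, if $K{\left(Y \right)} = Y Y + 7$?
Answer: $-874$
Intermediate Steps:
$K{\left(Y \right)} = 7 + Y^{2}$ ($K{\left(Y \right)} = Y^{2} + 7 = 7 + Y^{2}$)
$38 \left(-1\right) K{\left(4 \right)} = 38 \left(-1\right) \left(7 + 4^{2}\right) = - 38 \left(7 + 16\right) = \left(-38\right) 23 = -874$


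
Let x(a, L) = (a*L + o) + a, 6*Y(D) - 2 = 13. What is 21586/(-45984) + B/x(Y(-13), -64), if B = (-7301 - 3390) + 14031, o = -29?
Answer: -157612349/8576016 ≈ -18.378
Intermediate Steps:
Y(D) = 5/2 (Y(D) = 1/3 + (1/6)*13 = 1/3 + 13/6 = 5/2)
x(a, L) = -29 + a + L*a (x(a, L) = (a*L - 29) + a = (L*a - 29) + a = (-29 + L*a) + a = -29 + a + L*a)
B = 3340 (B = -10691 + 14031 = 3340)
21586/(-45984) + B/x(Y(-13), -64) = 21586/(-45984) + 3340/(-29 + 5/2 - 64*5/2) = 21586*(-1/45984) + 3340/(-29 + 5/2 - 160) = -10793/22992 + 3340/(-373/2) = -10793/22992 + 3340*(-2/373) = -10793/22992 - 6680/373 = -157612349/8576016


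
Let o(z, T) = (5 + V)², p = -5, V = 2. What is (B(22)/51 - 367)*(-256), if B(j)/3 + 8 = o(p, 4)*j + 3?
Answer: 1322496/17 ≈ 77794.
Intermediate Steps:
o(z, T) = 49 (o(z, T) = (5 + 2)² = 7² = 49)
B(j) = -15 + 147*j (B(j) = -24 + 3*(49*j + 3) = -24 + 3*(3 + 49*j) = -24 + (9 + 147*j) = -15 + 147*j)
(B(22)/51 - 367)*(-256) = ((-15 + 147*22)/51 - 367)*(-256) = ((-15 + 3234)*(1/51) - 367)*(-256) = (3219*(1/51) - 367)*(-256) = (1073/17 - 367)*(-256) = -5166/17*(-256) = 1322496/17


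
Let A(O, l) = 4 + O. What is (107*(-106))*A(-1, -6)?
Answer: -34026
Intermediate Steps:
(107*(-106))*A(-1, -6) = (107*(-106))*(4 - 1) = -11342*3 = -34026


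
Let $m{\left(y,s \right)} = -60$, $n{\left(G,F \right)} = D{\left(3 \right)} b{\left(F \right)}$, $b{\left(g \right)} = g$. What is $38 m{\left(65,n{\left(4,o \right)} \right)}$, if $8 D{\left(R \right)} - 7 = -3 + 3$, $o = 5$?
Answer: $-2280$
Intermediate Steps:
$D{\left(R \right)} = \frac{7}{8}$ ($D{\left(R \right)} = \frac{7}{8} + \frac{-3 + 3}{8} = \frac{7}{8} + \frac{1}{8} \cdot 0 = \frac{7}{8} + 0 = \frac{7}{8}$)
$n{\left(G,F \right)} = \frac{7 F}{8}$
$38 m{\left(65,n{\left(4,o \right)} \right)} = 38 \left(-60\right) = -2280$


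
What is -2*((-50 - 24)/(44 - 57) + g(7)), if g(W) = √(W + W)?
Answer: -148/13 - 2*√14 ≈ -18.868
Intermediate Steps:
g(W) = √2*√W (g(W) = √(2*W) = √2*√W)
-2*((-50 - 24)/(44 - 57) + g(7)) = -2*((-50 - 24)/(44 - 57) + √2*√7) = -2*(-74/(-13) + √14) = -2*(-74*(-1/13) + √14) = -2*(74/13 + √14) = -148/13 - 2*√14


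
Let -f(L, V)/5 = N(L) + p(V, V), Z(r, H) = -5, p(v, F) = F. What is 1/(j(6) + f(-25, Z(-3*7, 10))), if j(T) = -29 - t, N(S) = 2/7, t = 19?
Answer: -7/171 ≈ -0.040936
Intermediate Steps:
N(S) = 2/7 (N(S) = 2*(⅐) = 2/7)
f(L, V) = -10/7 - 5*V (f(L, V) = -5*(2/7 + V) = -10/7 - 5*V)
j(T) = -48 (j(T) = -29 - 1*19 = -29 - 19 = -48)
1/(j(6) + f(-25, Z(-3*7, 10))) = 1/(-48 + (-10/7 - 5*(-5))) = 1/(-48 + (-10/7 + 25)) = 1/(-48 + 165/7) = 1/(-171/7) = -7/171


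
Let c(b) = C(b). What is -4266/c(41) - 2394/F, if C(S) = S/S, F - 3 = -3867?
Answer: -392415/92 ≈ -4265.4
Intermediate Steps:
F = -3864 (F = 3 - 3867 = -3864)
C(S) = 1
c(b) = 1
-4266/c(41) - 2394/F = -4266/1 - 2394/(-3864) = -4266*1 - 2394*(-1/3864) = -4266 + 57/92 = -392415/92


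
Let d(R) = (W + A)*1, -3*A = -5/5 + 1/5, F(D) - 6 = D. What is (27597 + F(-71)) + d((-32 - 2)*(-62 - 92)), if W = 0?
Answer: 412984/15 ≈ 27532.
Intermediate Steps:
F(D) = 6 + D
A = 4/15 (A = -(-5/5 + 1/5)/3 = -(-5*⅕ + 1*(⅕))/3 = -(-1 + ⅕)/3 = -⅓*(-⅘) = 4/15 ≈ 0.26667)
d(R) = 4/15 (d(R) = (0 + 4/15)*1 = (4/15)*1 = 4/15)
(27597 + F(-71)) + d((-32 - 2)*(-62 - 92)) = (27597 + (6 - 71)) + 4/15 = (27597 - 65) + 4/15 = 27532 + 4/15 = 412984/15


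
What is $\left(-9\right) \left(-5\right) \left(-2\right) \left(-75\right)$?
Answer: $6750$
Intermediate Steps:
$\left(-9\right) \left(-5\right) \left(-2\right) \left(-75\right) = 45 \left(-2\right) \left(-75\right) = \left(-90\right) \left(-75\right) = 6750$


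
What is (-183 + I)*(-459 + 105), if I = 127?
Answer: 19824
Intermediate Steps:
(-183 + I)*(-459 + 105) = (-183 + 127)*(-459 + 105) = -56*(-354) = 19824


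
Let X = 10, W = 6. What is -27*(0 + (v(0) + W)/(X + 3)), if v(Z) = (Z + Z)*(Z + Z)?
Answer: -162/13 ≈ -12.462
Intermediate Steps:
v(Z) = 4*Z² (v(Z) = (2*Z)*(2*Z) = 4*Z²)
-27*(0 + (v(0) + W)/(X + 3)) = -27*(0 + (4*0² + 6)/(10 + 3)) = -27*(0 + (4*0 + 6)/13) = -27*(0 + (0 + 6)*(1/13)) = -27*(0 + 6*(1/13)) = -27*(0 + 6/13) = -27*6/13 = -162/13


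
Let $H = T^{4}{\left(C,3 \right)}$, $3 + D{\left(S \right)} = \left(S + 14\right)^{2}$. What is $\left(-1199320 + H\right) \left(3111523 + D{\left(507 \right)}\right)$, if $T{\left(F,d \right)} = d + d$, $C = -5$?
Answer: $-4052868469064$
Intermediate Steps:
$D{\left(S \right)} = -3 + \left(14 + S\right)^{2}$ ($D{\left(S \right)} = -3 + \left(S + 14\right)^{2} = -3 + \left(14 + S\right)^{2}$)
$T{\left(F,d \right)} = 2 d$
$H = 1296$ ($H = \left(2 \cdot 3\right)^{4} = 6^{4} = 1296$)
$\left(-1199320 + H\right) \left(3111523 + D{\left(507 \right)}\right) = \left(-1199320 + 1296\right) \left(3111523 - \left(3 - \left(14 + 507\right)^{2}\right)\right) = - 1198024 \left(3111523 - \left(3 - 521^{2}\right)\right) = - 1198024 \left(3111523 + \left(-3 + 271441\right)\right) = - 1198024 \left(3111523 + 271438\right) = \left(-1198024\right) 3382961 = -4052868469064$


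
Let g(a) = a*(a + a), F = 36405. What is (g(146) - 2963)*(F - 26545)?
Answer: 391136340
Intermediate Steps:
g(a) = 2*a**2 (g(a) = a*(2*a) = 2*a**2)
(g(146) - 2963)*(F - 26545) = (2*146**2 - 2963)*(36405 - 26545) = (2*21316 - 2963)*9860 = (42632 - 2963)*9860 = 39669*9860 = 391136340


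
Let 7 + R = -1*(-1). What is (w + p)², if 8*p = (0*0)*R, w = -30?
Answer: 900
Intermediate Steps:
R = -6 (R = -7 - 1*(-1) = -7 + 1 = -6)
p = 0 (p = ((0*0)*(-6))/8 = (0*(-6))/8 = (⅛)*0 = 0)
(w + p)² = (-30 + 0)² = (-30)² = 900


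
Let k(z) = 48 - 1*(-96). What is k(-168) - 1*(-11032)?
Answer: 11176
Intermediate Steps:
k(z) = 144 (k(z) = 48 + 96 = 144)
k(-168) - 1*(-11032) = 144 - 1*(-11032) = 144 + 11032 = 11176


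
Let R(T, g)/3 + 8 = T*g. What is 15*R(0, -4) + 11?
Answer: -349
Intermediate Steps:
R(T, g) = -24 + 3*T*g (R(T, g) = -24 + 3*(T*g) = -24 + 3*T*g)
15*R(0, -4) + 11 = 15*(-24 + 3*0*(-4)) + 11 = 15*(-24 + 0) + 11 = 15*(-24) + 11 = -360 + 11 = -349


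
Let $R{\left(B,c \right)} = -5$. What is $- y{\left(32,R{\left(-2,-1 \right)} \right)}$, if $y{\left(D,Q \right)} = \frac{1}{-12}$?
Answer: $\frac{1}{12} \approx 0.083333$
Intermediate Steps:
$y{\left(D,Q \right)} = - \frac{1}{12}$
$- y{\left(32,R{\left(-2,-1 \right)} \right)} = \left(-1\right) \left(- \frac{1}{12}\right) = \frac{1}{12}$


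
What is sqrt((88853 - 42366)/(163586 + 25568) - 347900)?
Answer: I*sqrt(4844156178)/118 ≈ 589.83*I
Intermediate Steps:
sqrt((88853 - 42366)/(163586 + 25568) - 347900) = sqrt(46487/189154 - 347900) = sqrt(46487*(1/189154) - 347900) = sqrt(29/118 - 347900) = sqrt(-41052171/118) = I*sqrt(4844156178)/118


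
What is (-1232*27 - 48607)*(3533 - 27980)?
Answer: 2001500337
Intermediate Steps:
(-1232*27 - 48607)*(3533 - 27980) = (-33264 - 48607)*(-24447) = -81871*(-24447) = 2001500337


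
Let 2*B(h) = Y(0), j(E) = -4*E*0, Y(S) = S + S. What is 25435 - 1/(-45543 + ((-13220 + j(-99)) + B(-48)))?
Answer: 1494636906/58763 ≈ 25435.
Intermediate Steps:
Y(S) = 2*S
j(E) = 0
B(h) = 0 (B(h) = (2*0)/2 = (½)*0 = 0)
25435 - 1/(-45543 + ((-13220 + j(-99)) + B(-48))) = 25435 - 1/(-45543 + ((-13220 + 0) + 0)) = 25435 - 1/(-45543 + (-13220 + 0)) = 25435 - 1/(-45543 - 13220) = 25435 - 1/(-58763) = 25435 - 1*(-1/58763) = 25435 + 1/58763 = 1494636906/58763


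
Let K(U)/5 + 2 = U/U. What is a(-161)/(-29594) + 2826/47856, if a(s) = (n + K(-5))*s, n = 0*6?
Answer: 3759047/118020872 ≈ 0.031851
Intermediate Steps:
n = 0
K(U) = -5 (K(U) = -10 + 5*(U/U) = -10 + 5*1 = -10 + 5 = -5)
a(s) = -5*s (a(s) = (0 - 5)*s = -5*s)
a(-161)/(-29594) + 2826/47856 = -5*(-161)/(-29594) + 2826/47856 = 805*(-1/29594) + 2826*(1/47856) = -805/29594 + 471/7976 = 3759047/118020872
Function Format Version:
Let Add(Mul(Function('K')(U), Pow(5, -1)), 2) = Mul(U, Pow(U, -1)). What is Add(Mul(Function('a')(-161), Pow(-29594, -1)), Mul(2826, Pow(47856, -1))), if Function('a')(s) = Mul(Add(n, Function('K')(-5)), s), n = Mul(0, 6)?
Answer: Rational(3759047, 118020872) ≈ 0.031851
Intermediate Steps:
n = 0
Function('K')(U) = -5 (Function('K')(U) = Add(-10, Mul(5, Mul(U, Pow(U, -1)))) = Add(-10, Mul(5, 1)) = Add(-10, 5) = -5)
Function('a')(s) = Mul(-5, s) (Function('a')(s) = Mul(Add(0, -5), s) = Mul(-5, s))
Add(Mul(Function('a')(-161), Pow(-29594, -1)), Mul(2826, Pow(47856, -1))) = Add(Mul(Mul(-5, -161), Pow(-29594, -1)), Mul(2826, Pow(47856, -1))) = Add(Mul(805, Rational(-1, 29594)), Mul(2826, Rational(1, 47856))) = Add(Rational(-805, 29594), Rational(471, 7976)) = Rational(3759047, 118020872)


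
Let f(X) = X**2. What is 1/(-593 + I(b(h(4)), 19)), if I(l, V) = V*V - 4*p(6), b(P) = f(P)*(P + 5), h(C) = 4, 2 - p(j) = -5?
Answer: -1/260 ≈ -0.0038462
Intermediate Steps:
p(j) = 7 (p(j) = 2 - 1*(-5) = 2 + 5 = 7)
b(P) = P**2*(5 + P) (b(P) = P**2*(P + 5) = P**2*(5 + P))
I(l, V) = -28 + V**2 (I(l, V) = V*V - 4*7 = V**2 - 28 = -28 + V**2)
1/(-593 + I(b(h(4)), 19)) = 1/(-593 + (-28 + 19**2)) = 1/(-593 + (-28 + 361)) = 1/(-593 + 333) = 1/(-260) = -1/260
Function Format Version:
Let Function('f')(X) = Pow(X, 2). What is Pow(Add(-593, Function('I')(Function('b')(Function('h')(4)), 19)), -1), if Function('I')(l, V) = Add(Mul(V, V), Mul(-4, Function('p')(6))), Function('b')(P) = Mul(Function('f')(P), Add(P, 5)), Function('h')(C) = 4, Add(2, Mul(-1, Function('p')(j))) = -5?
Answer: Rational(-1, 260) ≈ -0.0038462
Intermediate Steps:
Function('p')(j) = 7 (Function('p')(j) = Add(2, Mul(-1, -5)) = Add(2, 5) = 7)
Function('b')(P) = Mul(Pow(P, 2), Add(5, P)) (Function('b')(P) = Mul(Pow(P, 2), Add(P, 5)) = Mul(Pow(P, 2), Add(5, P)))
Function('I')(l, V) = Add(-28, Pow(V, 2)) (Function('I')(l, V) = Add(Mul(V, V), Mul(-4, 7)) = Add(Pow(V, 2), -28) = Add(-28, Pow(V, 2)))
Pow(Add(-593, Function('I')(Function('b')(Function('h')(4)), 19)), -1) = Pow(Add(-593, Add(-28, Pow(19, 2))), -1) = Pow(Add(-593, Add(-28, 361)), -1) = Pow(Add(-593, 333), -1) = Pow(-260, -1) = Rational(-1, 260)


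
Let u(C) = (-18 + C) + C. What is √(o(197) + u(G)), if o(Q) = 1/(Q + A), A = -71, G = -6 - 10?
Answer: I*√88186/42 ≈ 7.0705*I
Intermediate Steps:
G = -16
u(C) = -18 + 2*C
o(Q) = 1/(-71 + Q) (o(Q) = 1/(Q - 71) = 1/(-71 + Q))
√(o(197) + u(G)) = √(1/(-71 + 197) + (-18 + 2*(-16))) = √(1/126 + (-18 - 32)) = √(1/126 - 50) = √(-6299/126) = I*√88186/42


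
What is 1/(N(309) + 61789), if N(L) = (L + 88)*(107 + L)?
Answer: 1/226941 ≈ 4.4064e-6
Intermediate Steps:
N(L) = (88 + L)*(107 + L)
1/(N(309) + 61789) = 1/((9416 + 309² + 195*309) + 61789) = 1/((9416 + 95481 + 60255) + 61789) = 1/(165152 + 61789) = 1/226941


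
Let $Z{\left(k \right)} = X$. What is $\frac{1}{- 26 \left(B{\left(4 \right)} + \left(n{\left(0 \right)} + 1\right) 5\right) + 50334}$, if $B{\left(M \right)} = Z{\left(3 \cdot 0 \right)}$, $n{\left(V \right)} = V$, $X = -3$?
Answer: $\frac{1}{50282} \approx 1.9888 \cdot 10^{-5}$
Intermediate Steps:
$Z{\left(k \right)} = -3$
$B{\left(M \right)} = -3$
$\frac{1}{- 26 \left(B{\left(4 \right)} + \left(n{\left(0 \right)} + 1\right) 5\right) + 50334} = \frac{1}{- 26 \left(-3 + \left(0 + 1\right) 5\right) + 50334} = \frac{1}{- 26 \left(-3 + 1 \cdot 5\right) + 50334} = \frac{1}{- 26 \left(-3 + 5\right) + 50334} = \frac{1}{\left(-26\right) 2 + 50334} = \frac{1}{-52 + 50334} = \frac{1}{50282}$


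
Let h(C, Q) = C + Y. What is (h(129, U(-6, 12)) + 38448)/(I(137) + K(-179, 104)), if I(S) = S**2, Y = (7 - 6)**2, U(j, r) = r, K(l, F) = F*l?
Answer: 38578/153 ≈ 252.14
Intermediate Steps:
Y = 1 (Y = 1**2 = 1)
h(C, Q) = 1 + C (h(C, Q) = C + 1 = 1 + C)
(h(129, U(-6, 12)) + 38448)/(I(137) + K(-179, 104)) = ((1 + 129) + 38448)/(137**2 + 104*(-179)) = (130 + 38448)/(18769 - 18616) = 38578/153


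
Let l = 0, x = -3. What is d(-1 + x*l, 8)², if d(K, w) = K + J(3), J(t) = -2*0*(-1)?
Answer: 1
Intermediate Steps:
J(t) = 0 (J(t) = 0*(-1) = 0)
d(K, w) = K (d(K, w) = K + 0 = K)
d(-1 + x*l, 8)² = (-1 - 3*0)² = (-1 + 0)² = (-1)² = 1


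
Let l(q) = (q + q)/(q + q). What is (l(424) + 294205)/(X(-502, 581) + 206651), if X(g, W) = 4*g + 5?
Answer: 147103/102324 ≈ 1.4376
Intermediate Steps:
X(g, W) = 5 + 4*g
l(q) = 1 (l(q) = (2*q)/((2*q)) = (2*q)*(1/(2*q)) = 1)
(l(424) + 294205)/(X(-502, 581) + 206651) = (1 + 294205)/((5 + 4*(-502)) + 206651) = 294206/((5 - 2008) + 206651) = 294206/(-2003 + 206651) = 294206/204648 = 294206*(1/204648) = 147103/102324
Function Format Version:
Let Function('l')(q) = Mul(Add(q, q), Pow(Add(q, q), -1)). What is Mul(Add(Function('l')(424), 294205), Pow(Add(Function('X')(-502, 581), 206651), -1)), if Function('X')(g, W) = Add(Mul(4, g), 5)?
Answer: Rational(147103, 102324) ≈ 1.4376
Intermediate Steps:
Function('X')(g, W) = Add(5, Mul(4, g))
Function('l')(q) = 1 (Function('l')(q) = Mul(Mul(2, q), Pow(Mul(2, q), -1)) = Mul(Mul(2, q), Mul(Rational(1, 2), Pow(q, -1))) = 1)
Mul(Add(Function('l')(424), 294205), Pow(Add(Function('X')(-502, 581), 206651), -1)) = Mul(Add(1, 294205), Pow(Add(Add(5, Mul(4, -502)), 206651), -1)) = Mul(294206, Pow(Add(Add(5, -2008), 206651), -1)) = Mul(294206, Pow(Add(-2003, 206651), -1)) = Mul(294206, Pow(204648, -1)) = Mul(294206, Rational(1, 204648)) = Rational(147103, 102324)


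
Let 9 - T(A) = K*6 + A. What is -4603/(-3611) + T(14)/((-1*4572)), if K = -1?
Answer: 21041305/16509492 ≈ 1.2745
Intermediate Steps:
T(A) = 15 - A (T(A) = 9 - (-1*6 + A) = 9 - (-6 + A) = 9 + (6 - A) = 15 - A)
-4603/(-3611) + T(14)/((-1*4572)) = -4603/(-3611) + (15 - 1*14)/((-1*4572)) = -4603*(-1/3611) + (15 - 14)/(-4572) = 4603/3611 + 1*(-1/4572) = 4603/3611 - 1/4572 = 21041305/16509492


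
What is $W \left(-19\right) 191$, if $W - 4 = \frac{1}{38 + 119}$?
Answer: $- \frac{2282641}{157} \approx -14539.0$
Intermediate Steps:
$W = \frac{629}{157}$ ($W = 4 + \frac{1}{38 + 119} = 4 + \frac{1}{157} = \frac{629}{157} \approx 4.0064$)
$W \left(-19\right) 191 = \frac{629}{157} \left(-19\right) 191 = \left(- \frac{11951}{157}\right) 191 = - \frac{2282641}{157}$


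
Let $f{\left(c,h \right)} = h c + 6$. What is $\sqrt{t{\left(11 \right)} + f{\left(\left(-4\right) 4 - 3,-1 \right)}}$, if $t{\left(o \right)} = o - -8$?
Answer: $2 \sqrt{11} \approx 6.6332$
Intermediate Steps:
$t{\left(o \right)} = 8 + o$ ($t{\left(o \right)} = o + 8 = 8 + o$)
$f{\left(c,h \right)} = 6 + c h$ ($f{\left(c,h \right)} = c h + 6 = 6 + c h$)
$\sqrt{t{\left(11 \right)} + f{\left(\left(-4\right) 4 - 3,-1 \right)}} = \sqrt{\left(8 + 11\right) + \left(6 + \left(\left(-4\right) 4 - 3\right) \left(-1\right)\right)} = \sqrt{19 + \left(6 + \left(-16 - 3\right) \left(-1\right)\right)} = \sqrt{19 + \left(6 - -19\right)} = \sqrt{19 + \left(6 + 19\right)} = \sqrt{19 + 25} = \sqrt{44} = 2 \sqrt{11}$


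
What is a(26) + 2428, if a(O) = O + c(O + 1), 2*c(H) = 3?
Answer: 4911/2 ≈ 2455.5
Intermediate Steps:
c(H) = 3/2 (c(H) = (½)*3 = 3/2)
a(O) = 3/2 + O (a(O) = O + 3/2 = 3/2 + O)
a(26) + 2428 = (3/2 + 26) + 2428 = 55/2 + 2428 = 4911/2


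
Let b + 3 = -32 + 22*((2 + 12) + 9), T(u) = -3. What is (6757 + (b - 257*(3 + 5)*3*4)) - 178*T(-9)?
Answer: -16910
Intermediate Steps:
b = 471 (b = -3 + (-32 + 22*((2 + 12) + 9)) = -3 + (-32 + 22*(14 + 9)) = -3 + (-32 + 22*23) = -3 + (-32 + 506) = -3 + 474 = 471)
(6757 + (b - 257*(3 + 5)*3*4)) - 178*T(-9) = (6757 + (471 - 257*(3 + 5)*3*4)) - 178*(-3) = (6757 + (471 - 257*8*3*4)) + 534 = (6757 + (471 - 6168*4)) + 534 = (6757 + (471 - 257*96)) + 534 = (6757 + (471 - 24672)) + 534 = (6757 - 24201) + 534 = -17444 + 534 = -16910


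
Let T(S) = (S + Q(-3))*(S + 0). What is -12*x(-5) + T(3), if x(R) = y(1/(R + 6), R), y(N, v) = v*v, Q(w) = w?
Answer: -300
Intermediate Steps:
y(N, v) = v**2
T(S) = S*(-3 + S) (T(S) = (S - 3)*(S + 0) = (-3 + S)*S = S*(-3 + S))
x(R) = R**2
-12*x(-5) + T(3) = -12*(-5)**2 + 3*(-3 + 3) = -12*25 + 3*0 = -300 + 0 = -300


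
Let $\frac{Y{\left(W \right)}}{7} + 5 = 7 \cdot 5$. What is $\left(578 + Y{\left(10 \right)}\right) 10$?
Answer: $7880$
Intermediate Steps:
$Y{\left(W \right)} = 210$ ($Y{\left(W \right)} = -35 + 7 \cdot 7 \cdot 5 = -35 + 7 \cdot 35 = -35 + 245 = 210$)
$\left(578 + Y{\left(10 \right)}\right) 10 = \left(578 + 210\right) 10 = 788 \cdot 10 = 7880$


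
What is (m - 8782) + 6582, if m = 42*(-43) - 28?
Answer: -4034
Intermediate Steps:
m = -1834 (m = -1806 - 28 = -1834)
(m - 8782) + 6582 = (-1834 - 8782) + 6582 = -10616 + 6582 = -4034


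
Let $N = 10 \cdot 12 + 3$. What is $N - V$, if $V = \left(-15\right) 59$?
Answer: $1008$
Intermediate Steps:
$N = 123$ ($N = 120 + 3 = 123$)
$V = -885$
$N - V = 123 - -885 = 123 + 885 = 1008$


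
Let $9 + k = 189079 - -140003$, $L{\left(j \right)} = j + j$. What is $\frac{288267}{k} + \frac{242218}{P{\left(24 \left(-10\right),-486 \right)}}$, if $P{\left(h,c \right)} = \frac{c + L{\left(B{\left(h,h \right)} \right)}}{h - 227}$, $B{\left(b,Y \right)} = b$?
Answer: $\frac{6203939348960}{52980753} \approx 1.171 \cdot 10^{5}$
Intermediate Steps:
$L{\left(j \right)} = 2 j$
$k = 329073$ ($k = -9 + \left(189079 - -140003\right) = -9 + \left(189079 + 140003\right) = -9 + 329082 = 329073$)
$P{\left(h,c \right)} = \frac{c + 2 h}{-227 + h}$ ($P{\left(h,c \right)} = \frac{c + 2 h}{h - 227} = \frac{c + 2 h}{-227 + h}$)
$\frac{288267}{k} + \frac{242218}{P{\left(24 \left(-10\right),-486 \right)}} = \frac{288267}{329073} + \frac{242218}{\frac{1}{-227 + 24 \left(-10\right)} \left(-486 + 2 \cdot 24 \left(-10\right)\right)} = 288267 \cdot \frac{1}{329073} + \frac{242218}{\frac{1}{-227 - 240} \left(-486 + 2 \left(-240\right)\right)} = \frac{96089}{109691} + \frac{242218}{\frac{1}{-467} \left(-486 - 480\right)} = \frac{96089}{109691} + \frac{242218}{\left(- \frac{1}{467}\right) \left(-966\right)} = \frac{96089}{109691} + \frac{242218}{\frac{966}{467}} = \frac{96089}{109691} + 242218 \cdot \frac{467}{966} = \frac{96089}{109691} + \frac{56557903}{483} = \frac{6203939348960}{52980753}$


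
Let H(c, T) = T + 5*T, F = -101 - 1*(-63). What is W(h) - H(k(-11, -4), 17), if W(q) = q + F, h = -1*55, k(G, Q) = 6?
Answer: -195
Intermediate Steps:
h = -55
F = -38 (F = -101 + 63 = -38)
W(q) = -38 + q (W(q) = q - 38 = -38 + q)
H(c, T) = 6*T
W(h) - H(k(-11, -4), 17) = (-38 - 55) - 6*17 = -93 - 1*102 = -93 - 102 = -195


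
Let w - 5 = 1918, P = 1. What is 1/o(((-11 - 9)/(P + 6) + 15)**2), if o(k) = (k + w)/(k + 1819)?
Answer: 1853/1951 ≈ 0.94977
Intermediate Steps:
w = 1923 (w = 5 + 1918 = 1923)
o(k) = (1923 + k)/(1819 + k) (o(k) = (k + 1923)/(k + 1819) = (1923 + k)/(1819 + k))
1/o(((-11 - 9)/(P + 6) + 15)**2) = 1/((1923 + ((-11 - 9)/(1 + 6) + 15)**2)/(1819 + ((-11 - 9)/(1 + 6) + 15)**2)) = 1/((1923 + (-20/7 + 15)**2)/(1819 + (-20/7 + 15)**2)) = 1/((1923 + (85/7)**2)/(1819 + (85/7)**2)) = 1/((1923 + 7225/49)/(1819 + 7225/49)) = 1/((101452/49)/(96356/49)) = 1/((49/96356)*(101452/49)) = 1/(1951/1853) = 1853/1951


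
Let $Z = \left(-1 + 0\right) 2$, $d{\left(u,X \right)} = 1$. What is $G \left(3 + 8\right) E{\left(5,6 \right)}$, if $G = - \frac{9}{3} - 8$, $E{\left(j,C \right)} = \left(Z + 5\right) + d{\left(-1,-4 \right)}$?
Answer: $-484$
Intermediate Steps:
$Z = -2$ ($Z = \left(-1\right) 2 = -2$)
$E{\left(j,C \right)} = 4$ ($E{\left(j,C \right)} = \left(-2 + 5\right) + 1 = 3 + 1 = 4$)
$G = -11$ ($G = - \frac{9}{3} - 8 = \left(-1\right) 3 - 8 = -3 - 8 = -11$)
$G \left(3 + 8\right) E{\left(5,6 \right)} = - 11 \left(3 + 8\right) 4 = - 11 \cdot 11 \cdot 4 = \left(-11\right) 44 = -484$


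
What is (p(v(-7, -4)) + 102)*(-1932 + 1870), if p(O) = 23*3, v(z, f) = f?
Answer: -10602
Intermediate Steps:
p(O) = 69
(p(v(-7, -4)) + 102)*(-1932 + 1870) = (69 + 102)*(-1932 + 1870) = 171*(-62) = -10602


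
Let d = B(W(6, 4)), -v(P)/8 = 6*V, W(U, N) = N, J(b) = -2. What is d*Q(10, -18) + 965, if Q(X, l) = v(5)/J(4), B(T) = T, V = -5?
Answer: 485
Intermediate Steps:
v(P) = 240 (v(P) = -48*(-5) = -8*(-30) = 240)
d = 4
Q(X, l) = -120 (Q(X, l) = 240/(-2) = 240*(-½) = -120)
d*Q(10, -18) + 965 = 4*(-120) + 965 = -480 + 965 = 485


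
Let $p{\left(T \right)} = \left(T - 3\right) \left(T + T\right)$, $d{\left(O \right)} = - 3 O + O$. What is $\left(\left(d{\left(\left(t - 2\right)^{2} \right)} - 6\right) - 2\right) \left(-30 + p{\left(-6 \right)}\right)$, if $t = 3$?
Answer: $-780$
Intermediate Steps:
$d{\left(O \right)} = - 2 O$
$p{\left(T \right)} = 2 T \left(-3 + T\right)$ ($p{\left(T \right)} = \left(-3 + T\right) 2 T = 2 T \left(-3 + T\right)$)
$\left(\left(d{\left(\left(t - 2\right)^{2} \right)} - 6\right) - 2\right) \left(-30 + p{\left(-6 \right)}\right) = \left(\left(- 2 \left(3 - 2\right)^{2} - 6\right) - 2\right) \left(-30 + 2 \left(-6\right) \left(-3 - 6\right)\right) = \left(\left(- 2 \cdot 1^{2} - 6\right) - 2\right) \left(-30 + 2 \left(-6\right) \left(-9\right)\right) = \left(\left(\left(-2\right) 1 - 6\right) - 2\right) \left(-30 + 108\right) = \left(\left(-2 - 6\right) - 2\right) 78 = \left(-8 - 2\right) 78 = \left(-10\right) 78 = -780$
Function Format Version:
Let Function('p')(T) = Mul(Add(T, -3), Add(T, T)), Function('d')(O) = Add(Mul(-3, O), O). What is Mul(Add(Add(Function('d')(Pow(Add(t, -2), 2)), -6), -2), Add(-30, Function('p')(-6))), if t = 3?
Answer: -780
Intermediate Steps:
Function('d')(O) = Mul(-2, O)
Function('p')(T) = Mul(2, T, Add(-3, T)) (Function('p')(T) = Mul(Add(-3, T), Mul(2, T)) = Mul(2, T, Add(-3, T)))
Mul(Add(Add(Function('d')(Pow(Add(t, -2), 2)), -6), -2), Add(-30, Function('p')(-6))) = Mul(Add(Add(Mul(-2, Pow(Add(3, -2), 2)), -6), -2), Add(-30, Mul(2, -6, Add(-3, -6)))) = Mul(Add(Add(Mul(-2, Pow(1, 2)), -6), -2), Add(-30, Mul(2, -6, -9))) = Mul(Add(Add(Mul(-2, 1), -6), -2), Add(-30, 108)) = Mul(Add(Add(-2, -6), -2), 78) = Mul(Add(-8, -2), 78) = Mul(-10, 78) = -780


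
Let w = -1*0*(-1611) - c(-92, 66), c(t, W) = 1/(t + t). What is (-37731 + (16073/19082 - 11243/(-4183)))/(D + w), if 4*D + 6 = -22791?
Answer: 5894668774836/890469439489 ≈ 6.6197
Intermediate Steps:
c(t, W) = 1/(2*t)
D = -22797/4 (D = -3/2 + (1/4)*(-22791) = -3/2 - 22791/4 = -22797/4 ≈ -5699.3)
w = 1/184 (w = -1*0*(-1611) - 1/(2*(-92)) = 0*(-1611) - (-1)/(2*92) = 0 - 1*(-1/184) = 0 + 1/184 = 1/184 ≈ 0.0054348)
(-37731 + (16073/19082 - 11243/(-4183)))/(D + w) = (-37731 + (16073/19082 - 11243/(-4183)))/(-22797/4 + 1/184) = (-37731 + (16073*(1/19082) - 11243*(-1/4183)))/(-1048661/184) = (-37731 + (16073/19082 + 11243/4183))*(-184/1048661) = (-37731 + 5995155/1698298)*(-184/1048661) = -64072486683/1698298*(-184/1048661) = 5894668774836/890469439489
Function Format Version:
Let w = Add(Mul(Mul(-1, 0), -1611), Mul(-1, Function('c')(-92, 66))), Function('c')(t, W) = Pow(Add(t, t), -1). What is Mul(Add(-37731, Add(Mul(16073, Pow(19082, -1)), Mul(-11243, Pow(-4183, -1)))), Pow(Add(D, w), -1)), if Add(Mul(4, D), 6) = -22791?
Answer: Rational(5894668774836, 890469439489) ≈ 6.6197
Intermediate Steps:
Function('c')(t, W) = Mul(Rational(1, 2), Pow(t, -1)) (Function('c')(t, W) = Pow(Mul(2, t), -1) = Mul(Rational(1, 2), Pow(t, -1)))
D = Rational(-22797, 4) (D = Add(Rational(-3, 2), Mul(Rational(1, 4), -22791)) = Add(Rational(-3, 2), Rational(-22791, 4)) = Rational(-22797, 4) ≈ -5699.3)
w = Rational(1, 184) (w = Add(Mul(Mul(-1, 0), -1611), Mul(-1, Mul(Rational(1, 2), Pow(-92, -1)))) = Add(Mul(0, -1611), Mul(-1, Mul(Rational(1, 2), Rational(-1, 92)))) = Add(0, Mul(-1, Rational(-1, 184))) = Add(0, Rational(1, 184)) = Rational(1, 184) ≈ 0.0054348)
Mul(Add(-37731, Add(Mul(16073, Pow(19082, -1)), Mul(-11243, Pow(-4183, -1)))), Pow(Add(D, w), -1)) = Mul(Add(-37731, Add(Mul(16073, Pow(19082, -1)), Mul(-11243, Pow(-4183, -1)))), Pow(Add(Rational(-22797, 4), Rational(1, 184)), -1)) = Mul(Add(-37731, Add(Mul(16073, Rational(1, 19082)), Mul(-11243, Rational(-1, 4183)))), Pow(Rational(-1048661, 184), -1)) = Mul(Add(-37731, Add(Rational(16073, 19082), Rational(11243, 4183))), Rational(-184, 1048661)) = Mul(Add(-37731, Rational(5995155, 1698298)), Rational(-184, 1048661)) = Mul(Rational(-64072486683, 1698298), Rational(-184, 1048661)) = Rational(5894668774836, 890469439489)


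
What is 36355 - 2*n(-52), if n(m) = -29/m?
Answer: 945201/26 ≈ 36354.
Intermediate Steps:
36355 - 2*n(-52) = 36355 - 2*(-29/(-52)) = 36355 - 2*(-29*(-1/52)) = 36355 - 2*29/52 = 36355 - 1*29/26 = 36355 - 29/26 = 945201/26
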